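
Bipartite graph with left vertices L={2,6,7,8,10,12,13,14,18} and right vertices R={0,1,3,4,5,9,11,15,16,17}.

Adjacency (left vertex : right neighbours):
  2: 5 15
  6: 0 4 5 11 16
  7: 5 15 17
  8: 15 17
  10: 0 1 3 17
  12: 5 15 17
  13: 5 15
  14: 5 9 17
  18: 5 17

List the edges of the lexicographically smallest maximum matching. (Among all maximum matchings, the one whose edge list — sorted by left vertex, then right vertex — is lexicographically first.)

|M| = 6 (so the lex-smallest maximum matching has 6 edges)
process left vertices in ascending order; for each, take the smallest-labelled available neighbour that still permits 6 edges overall, or leave it unmatched if none does
lex-smallest matching: {2-5, 6-0, 7-15, 8-17, 10-1, 14-9}

Lex-smallest maximum matching: {(2,5), (6,0), (7,15), (8,17), (10,1), (14,9)}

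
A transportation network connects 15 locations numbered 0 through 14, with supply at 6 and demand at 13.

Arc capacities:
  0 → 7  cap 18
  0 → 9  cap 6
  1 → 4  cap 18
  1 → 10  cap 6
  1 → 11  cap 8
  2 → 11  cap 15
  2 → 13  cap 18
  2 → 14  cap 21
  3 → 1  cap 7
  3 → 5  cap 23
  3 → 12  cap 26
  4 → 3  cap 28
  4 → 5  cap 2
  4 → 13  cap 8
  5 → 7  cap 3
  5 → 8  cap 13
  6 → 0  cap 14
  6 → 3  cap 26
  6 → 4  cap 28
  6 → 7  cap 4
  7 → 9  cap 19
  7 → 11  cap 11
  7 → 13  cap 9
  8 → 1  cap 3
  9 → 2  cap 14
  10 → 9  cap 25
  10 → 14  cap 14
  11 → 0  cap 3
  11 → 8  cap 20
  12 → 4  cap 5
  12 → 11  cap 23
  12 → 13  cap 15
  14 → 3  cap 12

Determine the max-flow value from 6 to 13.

augment #1: 6→4→13 bottleneck 8, total now 8
augment #2: 6→7→13 bottleneck 4, total now 12
augment #3: 6→0→7→13 bottleneck 5, total now 17
augment #4: 6→3→12→13 bottleneck 15, total now 32
augment #5: 6→0→9→2→13 bottleneck 6, total now 38
augment #6: 6→0→7→9→2→13 bottleneck 3, total now 41
augment #7: 6→3→1→10→9→2→13 bottleneck 5, total now 46

Maximum flow value: 46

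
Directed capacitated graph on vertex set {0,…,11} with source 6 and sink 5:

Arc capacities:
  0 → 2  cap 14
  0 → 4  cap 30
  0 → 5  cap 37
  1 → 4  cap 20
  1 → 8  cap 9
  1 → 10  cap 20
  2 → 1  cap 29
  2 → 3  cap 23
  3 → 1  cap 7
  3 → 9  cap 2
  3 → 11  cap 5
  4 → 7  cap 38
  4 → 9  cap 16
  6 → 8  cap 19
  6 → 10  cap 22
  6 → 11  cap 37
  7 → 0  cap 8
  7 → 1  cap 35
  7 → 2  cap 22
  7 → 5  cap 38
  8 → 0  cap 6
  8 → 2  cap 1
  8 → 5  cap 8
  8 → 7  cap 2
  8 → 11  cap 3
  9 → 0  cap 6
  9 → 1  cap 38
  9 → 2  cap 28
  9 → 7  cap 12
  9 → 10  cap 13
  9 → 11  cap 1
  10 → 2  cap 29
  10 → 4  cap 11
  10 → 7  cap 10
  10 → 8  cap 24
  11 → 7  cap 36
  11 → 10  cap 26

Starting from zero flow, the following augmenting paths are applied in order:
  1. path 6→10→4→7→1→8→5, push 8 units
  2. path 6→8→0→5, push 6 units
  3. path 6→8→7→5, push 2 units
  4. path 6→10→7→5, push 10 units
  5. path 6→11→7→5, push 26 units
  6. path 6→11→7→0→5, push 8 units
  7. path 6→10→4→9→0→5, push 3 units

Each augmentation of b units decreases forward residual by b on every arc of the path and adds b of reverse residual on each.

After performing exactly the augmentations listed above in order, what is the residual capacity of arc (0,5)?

Residual capacity of (0,5): 20

after path 1 (6→10→4→7→1→8→5, push 8): res(0,5)=37
after path 2 (6→8→0→5, push 6): res(0,5)=31
after path 3 (6→8→7→5, push 2): res(0,5)=31
after path 4 (6→10→7→5, push 10): res(0,5)=31
after path 5 (6→11→7→5, push 26): res(0,5)=31
after path 6 (6→11→7→0→5, push 8): res(0,5)=23
after path 7 (6→10→4→9→0→5, push 3): res(0,5)=20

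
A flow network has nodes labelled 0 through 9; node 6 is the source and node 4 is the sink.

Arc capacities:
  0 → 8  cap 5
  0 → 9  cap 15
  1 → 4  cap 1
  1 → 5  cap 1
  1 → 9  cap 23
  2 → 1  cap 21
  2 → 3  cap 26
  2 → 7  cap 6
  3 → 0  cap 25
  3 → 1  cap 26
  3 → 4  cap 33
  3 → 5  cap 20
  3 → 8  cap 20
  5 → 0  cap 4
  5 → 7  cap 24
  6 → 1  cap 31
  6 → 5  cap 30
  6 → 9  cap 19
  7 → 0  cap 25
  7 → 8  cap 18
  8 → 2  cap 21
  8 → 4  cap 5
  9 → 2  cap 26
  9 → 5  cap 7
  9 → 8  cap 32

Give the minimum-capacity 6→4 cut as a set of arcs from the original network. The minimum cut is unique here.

Min-cut arcs: {(1,4), (2,3), (8,4)} (total capacity 32)

augment #1: 6→1→4 push 1
augment #2: 6→9→8→4 push 5
augment #3: 6→9→2→3→4 push 14
augment #4: 6→1→9→2→3→4 push 12
max flow = 32; residual-reachable set from 6 gives S-side
cut edges (S→T): {(1,4), (2,3), (8,4)} total cap 32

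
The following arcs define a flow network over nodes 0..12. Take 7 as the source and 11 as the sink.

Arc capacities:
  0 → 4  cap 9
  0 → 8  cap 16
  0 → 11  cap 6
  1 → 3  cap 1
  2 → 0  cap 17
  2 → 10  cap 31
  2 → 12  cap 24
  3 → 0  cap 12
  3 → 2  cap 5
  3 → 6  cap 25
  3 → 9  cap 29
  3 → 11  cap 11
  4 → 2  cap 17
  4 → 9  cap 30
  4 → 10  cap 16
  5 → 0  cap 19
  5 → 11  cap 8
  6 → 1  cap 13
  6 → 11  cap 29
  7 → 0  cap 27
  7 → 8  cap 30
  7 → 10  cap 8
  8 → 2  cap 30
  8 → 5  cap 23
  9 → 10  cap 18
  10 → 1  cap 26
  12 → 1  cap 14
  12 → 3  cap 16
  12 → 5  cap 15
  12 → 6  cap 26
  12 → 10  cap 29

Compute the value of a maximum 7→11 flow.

augment #1: 7→0→11 bottleneck 6, total now 6
augment #2: 7→8→5→11 bottleneck 8, total now 14
augment #3: 7→10→1→3→11 bottleneck 1, total now 15
augment #4: 7→8→2→12→3→11 bottleneck 10, total now 25
augment #5: 7→8→2→12→6→11 bottleneck 12, total now 37
augment #6: 7→0→4→2→12→6→11 bottleneck 2, total now 39

Maximum flow value: 39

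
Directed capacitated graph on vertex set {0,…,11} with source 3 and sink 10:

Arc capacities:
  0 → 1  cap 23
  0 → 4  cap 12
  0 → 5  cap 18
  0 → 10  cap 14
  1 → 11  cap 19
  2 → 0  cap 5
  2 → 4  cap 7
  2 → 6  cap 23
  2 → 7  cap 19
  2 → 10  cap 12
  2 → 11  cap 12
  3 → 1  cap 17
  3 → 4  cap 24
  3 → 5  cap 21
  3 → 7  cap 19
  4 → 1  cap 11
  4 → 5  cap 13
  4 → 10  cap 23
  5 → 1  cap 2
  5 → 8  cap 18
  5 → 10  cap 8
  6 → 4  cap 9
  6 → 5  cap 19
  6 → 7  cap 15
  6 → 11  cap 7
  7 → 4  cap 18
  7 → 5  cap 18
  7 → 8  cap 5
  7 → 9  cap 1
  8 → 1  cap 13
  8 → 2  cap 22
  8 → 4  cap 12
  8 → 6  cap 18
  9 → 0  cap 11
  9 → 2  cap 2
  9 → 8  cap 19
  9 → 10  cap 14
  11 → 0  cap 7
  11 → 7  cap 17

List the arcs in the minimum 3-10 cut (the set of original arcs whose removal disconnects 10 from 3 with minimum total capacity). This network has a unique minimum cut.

augment #1: 3→4→10 push 23
augment #2: 3→5→10 push 8
augment #3: 3→7→9→10 push 1
augment #4: 3→1→11→0→10 push 7
augment #5: 3→5→8→2→10 push 12
augment #6: 3→5→8→2→0→10 push 1
augment #7: 3→7→8→2→0→10 push 4
max flow = 56; residual-reachable set from 3 gives S-side
cut edges (S→T): {(2,0), (2,10), (4,10), (5,10), (7,9), (11,0)} total cap 56

Min-cut arcs: {(2,0), (2,10), (4,10), (5,10), (7,9), (11,0)} (total capacity 56)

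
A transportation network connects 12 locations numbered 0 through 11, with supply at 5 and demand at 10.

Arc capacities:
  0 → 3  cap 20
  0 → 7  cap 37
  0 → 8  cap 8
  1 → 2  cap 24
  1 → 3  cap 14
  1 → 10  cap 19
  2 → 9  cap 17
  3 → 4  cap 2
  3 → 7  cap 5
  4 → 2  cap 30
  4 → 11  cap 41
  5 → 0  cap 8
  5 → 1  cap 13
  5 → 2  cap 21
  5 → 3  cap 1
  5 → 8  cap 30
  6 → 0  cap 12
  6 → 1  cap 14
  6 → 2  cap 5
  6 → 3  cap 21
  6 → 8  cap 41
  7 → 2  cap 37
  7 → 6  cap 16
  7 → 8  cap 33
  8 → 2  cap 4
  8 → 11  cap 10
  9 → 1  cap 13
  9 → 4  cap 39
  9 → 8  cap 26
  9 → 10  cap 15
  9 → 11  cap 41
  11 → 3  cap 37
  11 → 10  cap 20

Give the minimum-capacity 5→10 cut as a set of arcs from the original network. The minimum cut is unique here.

Min-cut arcs: {(1,10), (2,9), (3,4), (8,11)} (total capacity 48)

augment #1: 5→1→10 push 13
augment #2: 5→2→9→10 push 15
augment #3: 5→8→11→10 push 10
augment #4: 5→2→9→1→10 push 2
augment #5: 5→3→4→11→10 push 1
augment #6: 5→0→3→4→11→10 push 1
augment #7: 5→0→7→6→1→10 push 4
augment #8: 5→0→7→6→1→9→11→10 push 2
max flow = 48; residual-reachable set from 5 gives S-side
cut edges (S→T): {(1,10), (2,9), (3,4), (8,11)} total cap 48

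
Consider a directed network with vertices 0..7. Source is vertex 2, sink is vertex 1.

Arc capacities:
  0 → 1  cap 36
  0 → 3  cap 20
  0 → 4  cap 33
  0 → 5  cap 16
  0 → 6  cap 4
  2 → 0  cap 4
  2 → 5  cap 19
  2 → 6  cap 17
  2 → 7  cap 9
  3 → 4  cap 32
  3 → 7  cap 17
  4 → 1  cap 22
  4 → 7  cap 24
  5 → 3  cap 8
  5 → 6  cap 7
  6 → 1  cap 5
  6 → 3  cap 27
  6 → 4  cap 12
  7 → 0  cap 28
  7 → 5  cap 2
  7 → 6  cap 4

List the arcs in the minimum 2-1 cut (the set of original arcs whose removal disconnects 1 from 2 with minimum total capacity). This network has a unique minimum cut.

augment #1: 2→0→1 push 4
augment #2: 2→6→1 push 5
augment #3: 2→6→4→1 push 12
augment #4: 2→7→0→1 push 9
augment #5: 2→5→3→4→1 push 8
augment #6: 2→5→6→3→4→1 push 2
augment #7: 2→5→6→3→7→0→1 push 5
max flow = 45; residual-reachable set from 2 gives S-side
cut edges (S→T): {(2,0), (2,6), (2,7), (5,3), (5,6)} total cap 45

Min-cut arcs: {(2,0), (2,6), (2,7), (5,3), (5,6)} (total capacity 45)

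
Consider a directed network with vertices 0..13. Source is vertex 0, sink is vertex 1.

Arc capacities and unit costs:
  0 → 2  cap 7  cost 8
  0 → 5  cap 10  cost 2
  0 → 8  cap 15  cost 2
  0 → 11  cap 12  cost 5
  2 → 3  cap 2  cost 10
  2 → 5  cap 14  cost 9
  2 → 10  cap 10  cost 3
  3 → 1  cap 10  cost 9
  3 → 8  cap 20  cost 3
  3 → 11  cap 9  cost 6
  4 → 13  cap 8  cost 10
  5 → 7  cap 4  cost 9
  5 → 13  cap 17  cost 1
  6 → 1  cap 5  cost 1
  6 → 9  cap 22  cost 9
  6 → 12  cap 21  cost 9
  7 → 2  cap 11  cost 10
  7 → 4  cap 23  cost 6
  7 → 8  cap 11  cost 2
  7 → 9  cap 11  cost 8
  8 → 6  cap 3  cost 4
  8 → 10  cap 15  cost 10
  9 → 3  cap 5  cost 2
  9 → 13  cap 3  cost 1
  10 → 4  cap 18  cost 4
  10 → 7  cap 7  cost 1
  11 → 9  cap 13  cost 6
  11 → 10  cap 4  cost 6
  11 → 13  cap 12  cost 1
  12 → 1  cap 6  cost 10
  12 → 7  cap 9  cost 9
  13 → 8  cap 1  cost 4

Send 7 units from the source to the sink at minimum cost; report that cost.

shortest-cost path #1: 0→8→6→1 push 3 @ unit cost 7 (adds 21)
shortest-cost path #2: 0→11→9→3→1 push 4 @ unit cost 22 (adds 88)
total cost = 109

Minimum cost for 7 units: 109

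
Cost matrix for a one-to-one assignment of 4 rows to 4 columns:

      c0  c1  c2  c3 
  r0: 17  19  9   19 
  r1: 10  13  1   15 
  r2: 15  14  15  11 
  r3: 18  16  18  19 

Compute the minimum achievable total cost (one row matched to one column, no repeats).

optimal assignment: row0→col0 (cost 17), row1→col2 (cost 1), row2→col3 (cost 11), row3→col1 (cost 16)
total = 17 + 1 + 11 + 16 = 45

Minimum assignment cost: 45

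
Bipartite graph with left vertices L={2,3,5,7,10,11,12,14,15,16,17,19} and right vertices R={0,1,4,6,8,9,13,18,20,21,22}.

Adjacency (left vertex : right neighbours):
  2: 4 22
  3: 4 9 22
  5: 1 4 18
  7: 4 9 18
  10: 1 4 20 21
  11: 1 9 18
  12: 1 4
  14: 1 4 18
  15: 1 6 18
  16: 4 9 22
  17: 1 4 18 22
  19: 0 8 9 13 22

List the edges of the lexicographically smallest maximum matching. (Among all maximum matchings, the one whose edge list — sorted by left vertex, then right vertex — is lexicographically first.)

Lex-smallest maximum matching: {(2,4), (3,9), (5,1), (7,18), (10,20), (15,6), (16,22), (19,0)}

|M| = 8 (so the lex-smallest maximum matching has 8 edges)
process left vertices in ascending order; for each, take the smallest-labelled available neighbour that still permits 8 edges overall, or leave it unmatched if none does
lex-smallest matching: {2-4, 3-9, 5-1, 7-18, 10-20, 15-6, 16-22, 19-0}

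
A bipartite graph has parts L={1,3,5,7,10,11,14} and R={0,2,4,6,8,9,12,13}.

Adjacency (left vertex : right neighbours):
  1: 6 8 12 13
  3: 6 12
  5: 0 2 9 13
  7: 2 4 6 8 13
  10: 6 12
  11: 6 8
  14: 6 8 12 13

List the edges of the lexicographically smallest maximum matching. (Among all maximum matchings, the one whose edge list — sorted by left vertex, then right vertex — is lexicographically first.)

Lex-smallest maximum matching: {(1,6), (3,12), (5,0), (7,2), (11,8), (14,13)}

|M| = 6 (so the lex-smallest maximum matching has 6 edges)
process left vertices in ascending order; for each, take the smallest-labelled available neighbour that still permits 6 edges overall, or leave it unmatched if none does
lex-smallest matching: {1-6, 3-12, 5-0, 7-2, 11-8, 14-13}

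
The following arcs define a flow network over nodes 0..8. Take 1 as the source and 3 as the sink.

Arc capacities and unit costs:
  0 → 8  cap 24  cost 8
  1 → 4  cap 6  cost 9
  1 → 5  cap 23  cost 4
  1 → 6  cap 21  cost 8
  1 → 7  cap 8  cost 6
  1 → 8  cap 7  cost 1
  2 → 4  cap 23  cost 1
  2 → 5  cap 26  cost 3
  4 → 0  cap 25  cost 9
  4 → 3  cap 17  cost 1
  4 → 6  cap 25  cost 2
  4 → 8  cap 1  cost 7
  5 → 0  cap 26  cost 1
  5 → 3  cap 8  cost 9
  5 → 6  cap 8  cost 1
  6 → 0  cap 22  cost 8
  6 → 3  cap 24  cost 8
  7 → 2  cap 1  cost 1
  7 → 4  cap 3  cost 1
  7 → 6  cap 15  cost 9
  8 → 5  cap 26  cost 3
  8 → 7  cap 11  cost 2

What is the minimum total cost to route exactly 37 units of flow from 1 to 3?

shortest-cost path #1: 1→8→7→4→3 push 3 @ unit cost 5 (adds 15)
shortest-cost path #2: 1→8→7→2→4→3 push 1 @ unit cost 6 (adds 6)
shortest-cost path #3: 1→4→3 push 6 @ unit cost 10 (adds 60)
shortest-cost path #4: 1→5→3 push 8 @ unit cost 13 (adds 104)
shortest-cost path #5: 1→5→6→3 push 8 @ unit cost 13 (adds 104)
shortest-cost path #6: 1→6→3 push 11 @ unit cost 16 (adds 176)
total cost = 465

Minimum cost for 37 units: 465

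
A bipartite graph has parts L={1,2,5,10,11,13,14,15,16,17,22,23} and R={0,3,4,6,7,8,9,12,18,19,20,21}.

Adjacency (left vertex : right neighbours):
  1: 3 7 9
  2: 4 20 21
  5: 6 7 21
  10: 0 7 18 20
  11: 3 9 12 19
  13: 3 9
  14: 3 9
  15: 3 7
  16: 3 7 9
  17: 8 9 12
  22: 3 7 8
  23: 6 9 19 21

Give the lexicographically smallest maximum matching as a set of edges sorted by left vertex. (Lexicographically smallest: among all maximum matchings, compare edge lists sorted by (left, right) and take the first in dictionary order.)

Lex-smallest maximum matching: {(1,3), (2,4), (5,6), (10,0), (11,19), (13,9), (15,7), (17,12), (22,8), (23,21)}

|M| = 10 (so the lex-smallest maximum matching has 10 edges)
process left vertices in ascending order; for each, take the smallest-labelled available neighbour that still permits 10 edges overall, or leave it unmatched if none does
lex-smallest matching: {1-3, 2-4, 5-6, 10-0, 11-19, 13-9, 15-7, 17-12, 22-8, 23-21}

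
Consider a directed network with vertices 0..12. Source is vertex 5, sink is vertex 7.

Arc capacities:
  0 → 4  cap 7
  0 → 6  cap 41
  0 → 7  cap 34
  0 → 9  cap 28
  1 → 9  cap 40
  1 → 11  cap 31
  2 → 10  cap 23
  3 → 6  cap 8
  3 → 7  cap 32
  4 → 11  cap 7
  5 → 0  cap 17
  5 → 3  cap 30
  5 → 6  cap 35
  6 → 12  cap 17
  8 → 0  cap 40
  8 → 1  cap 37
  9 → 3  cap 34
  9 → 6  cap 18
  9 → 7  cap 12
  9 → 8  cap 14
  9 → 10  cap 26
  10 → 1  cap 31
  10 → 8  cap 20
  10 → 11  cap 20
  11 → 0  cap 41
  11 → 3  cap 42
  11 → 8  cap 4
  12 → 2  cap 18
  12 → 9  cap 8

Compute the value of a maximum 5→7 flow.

augment #1: 5→0→7 bottleneck 17, total now 17
augment #2: 5→3→7 bottleneck 30, total now 47
augment #3: 5→6→12→9→7 bottleneck 8, total now 55
augment #4: 5→6→12→2→10→1→9→7 bottleneck 4, total now 59
augment #5: 5→6→12→2→10→8→0→7 bottleneck 5, total now 64

Maximum flow value: 64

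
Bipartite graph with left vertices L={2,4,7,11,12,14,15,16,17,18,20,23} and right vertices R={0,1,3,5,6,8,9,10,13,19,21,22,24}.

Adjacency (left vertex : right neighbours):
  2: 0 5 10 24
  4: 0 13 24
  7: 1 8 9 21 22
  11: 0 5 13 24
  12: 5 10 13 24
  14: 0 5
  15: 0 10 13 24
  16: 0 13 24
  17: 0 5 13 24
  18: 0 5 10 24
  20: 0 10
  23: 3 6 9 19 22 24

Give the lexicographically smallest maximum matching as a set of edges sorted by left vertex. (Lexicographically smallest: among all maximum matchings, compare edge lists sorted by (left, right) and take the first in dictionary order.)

Lex-smallest maximum matching: {(2,0), (4,13), (7,1), (11,5), (12,10), (15,24), (23,3)}

|M| = 7 (so the lex-smallest maximum matching has 7 edges)
process left vertices in ascending order; for each, take the smallest-labelled available neighbour that still permits 7 edges overall, or leave it unmatched if none does
lex-smallest matching: {2-0, 4-13, 7-1, 11-5, 12-10, 15-24, 23-3}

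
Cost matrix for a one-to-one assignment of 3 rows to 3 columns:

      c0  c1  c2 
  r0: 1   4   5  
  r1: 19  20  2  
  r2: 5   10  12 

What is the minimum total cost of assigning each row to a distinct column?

Minimum assignment cost: 11

optimal assignment: row0→col1 (cost 4), row1→col2 (cost 2), row2→col0 (cost 5)
total = 4 + 2 + 5 = 11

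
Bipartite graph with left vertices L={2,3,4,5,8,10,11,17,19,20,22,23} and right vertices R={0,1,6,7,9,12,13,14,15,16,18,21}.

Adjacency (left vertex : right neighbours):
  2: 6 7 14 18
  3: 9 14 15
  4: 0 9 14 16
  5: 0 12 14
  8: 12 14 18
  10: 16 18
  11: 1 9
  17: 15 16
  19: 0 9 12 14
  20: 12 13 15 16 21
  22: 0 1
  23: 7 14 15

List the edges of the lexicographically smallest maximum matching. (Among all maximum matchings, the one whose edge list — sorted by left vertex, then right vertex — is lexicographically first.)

|M| = 11 (so the lex-smallest maximum matching has 11 edges)
process left vertices in ascending order; for each, take the smallest-labelled available neighbour that still permits 11 edges overall, or leave it unmatched if none does
lex-smallest matching: {2-6, 3-9, 4-0, 5-12, 8-18, 10-16, 11-1, 17-15, 19-14, 20-13, 23-7}

Lex-smallest maximum matching: {(2,6), (3,9), (4,0), (5,12), (8,18), (10,16), (11,1), (17,15), (19,14), (20,13), (23,7)}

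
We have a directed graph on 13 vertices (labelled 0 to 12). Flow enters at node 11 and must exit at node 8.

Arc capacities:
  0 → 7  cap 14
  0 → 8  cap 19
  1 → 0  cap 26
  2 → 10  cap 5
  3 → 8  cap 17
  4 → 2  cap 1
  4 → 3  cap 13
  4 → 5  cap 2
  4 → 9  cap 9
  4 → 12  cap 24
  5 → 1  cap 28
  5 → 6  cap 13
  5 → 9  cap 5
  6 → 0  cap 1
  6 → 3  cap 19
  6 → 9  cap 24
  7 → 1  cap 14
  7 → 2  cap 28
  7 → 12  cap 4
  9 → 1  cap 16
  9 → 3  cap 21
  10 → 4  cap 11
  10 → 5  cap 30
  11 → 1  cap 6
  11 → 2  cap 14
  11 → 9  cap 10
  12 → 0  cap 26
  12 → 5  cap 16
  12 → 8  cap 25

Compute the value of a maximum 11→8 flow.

augment #1: 11→1→0→8 bottleneck 6, total now 6
augment #2: 11→9→3→8 bottleneck 10, total now 16
augment #3: 11→2→10→4→3→8 bottleneck 5, total now 21

Maximum flow value: 21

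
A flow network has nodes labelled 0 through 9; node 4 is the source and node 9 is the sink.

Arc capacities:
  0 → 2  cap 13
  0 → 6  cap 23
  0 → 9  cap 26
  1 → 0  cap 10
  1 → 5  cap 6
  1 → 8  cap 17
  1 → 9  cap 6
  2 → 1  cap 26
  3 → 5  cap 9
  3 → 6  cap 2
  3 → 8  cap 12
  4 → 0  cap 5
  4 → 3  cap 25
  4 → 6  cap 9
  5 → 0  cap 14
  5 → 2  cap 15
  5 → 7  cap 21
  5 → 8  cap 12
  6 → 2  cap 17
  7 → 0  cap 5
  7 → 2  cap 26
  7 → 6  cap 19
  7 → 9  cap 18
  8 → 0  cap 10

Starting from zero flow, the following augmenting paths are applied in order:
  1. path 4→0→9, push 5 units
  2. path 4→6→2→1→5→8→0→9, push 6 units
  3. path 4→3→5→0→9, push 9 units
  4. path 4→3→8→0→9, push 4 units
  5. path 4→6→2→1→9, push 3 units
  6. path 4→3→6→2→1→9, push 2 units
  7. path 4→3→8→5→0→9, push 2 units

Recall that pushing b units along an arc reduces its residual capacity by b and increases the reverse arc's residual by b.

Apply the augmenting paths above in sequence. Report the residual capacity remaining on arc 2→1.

after path 1 (4→0→9, push 5): res(2,1)=26
after path 2 (4→6→2→1→5→8→0→9, push 6): res(2,1)=20
after path 3 (4→3→5→0→9, push 9): res(2,1)=20
after path 4 (4→3→8→0→9, push 4): res(2,1)=20
after path 5 (4→6→2→1→9, push 3): res(2,1)=17
after path 6 (4→3→6→2→1→9, push 2): res(2,1)=15
after path 7 (4→3→8→5→0→9, push 2): res(2,1)=15

Residual capacity of (2,1): 15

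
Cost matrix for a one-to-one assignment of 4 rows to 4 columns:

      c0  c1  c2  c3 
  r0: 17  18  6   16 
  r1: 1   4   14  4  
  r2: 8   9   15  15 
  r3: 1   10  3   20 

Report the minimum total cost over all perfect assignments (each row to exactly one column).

optimal assignment: row0→col2 (cost 6), row1→col3 (cost 4), row2→col1 (cost 9), row3→col0 (cost 1)
total = 6 + 4 + 9 + 1 = 20

Minimum assignment cost: 20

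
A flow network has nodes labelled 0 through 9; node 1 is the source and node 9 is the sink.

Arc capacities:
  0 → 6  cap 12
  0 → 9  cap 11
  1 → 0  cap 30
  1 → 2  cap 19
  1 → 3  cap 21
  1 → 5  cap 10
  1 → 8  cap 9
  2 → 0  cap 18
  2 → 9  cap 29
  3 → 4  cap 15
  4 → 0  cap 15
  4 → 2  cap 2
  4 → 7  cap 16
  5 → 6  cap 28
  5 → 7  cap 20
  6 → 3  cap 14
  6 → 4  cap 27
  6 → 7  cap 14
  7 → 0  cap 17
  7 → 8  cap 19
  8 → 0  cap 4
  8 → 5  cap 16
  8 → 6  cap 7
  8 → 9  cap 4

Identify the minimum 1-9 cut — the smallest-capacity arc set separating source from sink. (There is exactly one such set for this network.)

Min-cut arcs: {(0,9), (1,2), (4,2), (8,9)} (total capacity 36)

augment #1: 1→0→9 push 11
augment #2: 1→2→9 push 19
augment #3: 1→8→9 push 4
augment #4: 1→3→4→2→9 push 2
max flow = 36; residual-reachable set from 1 gives S-side
cut edges (S→T): {(0,9), (1,2), (4,2), (8,9)} total cap 36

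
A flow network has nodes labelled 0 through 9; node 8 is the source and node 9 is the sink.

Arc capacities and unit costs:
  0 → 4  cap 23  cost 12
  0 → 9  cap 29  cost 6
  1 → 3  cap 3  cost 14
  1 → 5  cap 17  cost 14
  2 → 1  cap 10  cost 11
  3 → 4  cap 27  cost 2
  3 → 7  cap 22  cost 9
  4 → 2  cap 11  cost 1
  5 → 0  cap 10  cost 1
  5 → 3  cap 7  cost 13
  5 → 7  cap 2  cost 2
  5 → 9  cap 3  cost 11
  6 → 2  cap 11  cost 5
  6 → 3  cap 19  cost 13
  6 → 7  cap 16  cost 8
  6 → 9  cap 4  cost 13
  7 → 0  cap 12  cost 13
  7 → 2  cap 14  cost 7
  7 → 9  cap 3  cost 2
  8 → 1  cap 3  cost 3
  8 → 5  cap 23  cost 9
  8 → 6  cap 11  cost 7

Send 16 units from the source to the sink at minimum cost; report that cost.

shortest-cost path #1: 8→5→7→9 push 2 @ unit cost 13 (adds 26)
shortest-cost path #2: 8→5→0→9 push 10 @ unit cost 16 (adds 160)
shortest-cost path #3: 8→6→7→9 push 1 @ unit cost 17 (adds 17)
shortest-cost path #4: 8→5→9 push 3 @ unit cost 20 (adds 60)
total cost = 263

Minimum cost for 16 units: 263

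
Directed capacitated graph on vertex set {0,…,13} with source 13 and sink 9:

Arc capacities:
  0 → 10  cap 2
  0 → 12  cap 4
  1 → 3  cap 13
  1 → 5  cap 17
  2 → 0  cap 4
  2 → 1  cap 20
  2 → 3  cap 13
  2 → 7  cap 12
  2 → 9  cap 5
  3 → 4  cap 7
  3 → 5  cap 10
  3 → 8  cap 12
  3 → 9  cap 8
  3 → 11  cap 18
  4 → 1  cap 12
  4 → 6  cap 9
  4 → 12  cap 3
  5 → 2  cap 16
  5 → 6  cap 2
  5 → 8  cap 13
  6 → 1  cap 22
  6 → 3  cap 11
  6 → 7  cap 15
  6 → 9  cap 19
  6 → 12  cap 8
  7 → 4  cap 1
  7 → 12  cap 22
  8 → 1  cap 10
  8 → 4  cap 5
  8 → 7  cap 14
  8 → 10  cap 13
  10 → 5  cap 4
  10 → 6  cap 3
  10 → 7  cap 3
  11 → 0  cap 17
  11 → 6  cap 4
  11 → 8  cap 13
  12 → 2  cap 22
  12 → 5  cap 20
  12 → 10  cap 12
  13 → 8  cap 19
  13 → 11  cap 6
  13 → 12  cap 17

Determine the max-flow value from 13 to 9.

augment #1: 13→11→6→9 bottleneck 4, total now 4
augment #2: 13→12→2→9 bottleneck 5, total now 9
augment #3: 13→8→1→3→9 bottleneck 8, total now 17
augment #4: 13→8→4→6→9 bottleneck 5, total now 22
augment #5: 13→8→10→6→9 bottleneck 3, total now 25
augment #6: 13→12→5→6→9 bottleneck 2, total now 27
augment #7: 13→8→7→4→6→9 bottleneck 1, total now 28
augment #8: 13→8→1→3→4→6→9 bottleneck 2, total now 30
augment #9: 13→12→2→3→4→6→9 bottleneck 1, total now 31

Maximum flow value: 31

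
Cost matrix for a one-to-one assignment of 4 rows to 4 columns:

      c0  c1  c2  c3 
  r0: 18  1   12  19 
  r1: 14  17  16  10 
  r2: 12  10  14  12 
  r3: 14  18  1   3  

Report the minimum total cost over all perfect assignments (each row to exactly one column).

Minimum assignment cost: 24

optimal assignment: row0→col1 (cost 1), row1→col3 (cost 10), row2→col0 (cost 12), row3→col2 (cost 1)
total = 1 + 10 + 12 + 1 = 24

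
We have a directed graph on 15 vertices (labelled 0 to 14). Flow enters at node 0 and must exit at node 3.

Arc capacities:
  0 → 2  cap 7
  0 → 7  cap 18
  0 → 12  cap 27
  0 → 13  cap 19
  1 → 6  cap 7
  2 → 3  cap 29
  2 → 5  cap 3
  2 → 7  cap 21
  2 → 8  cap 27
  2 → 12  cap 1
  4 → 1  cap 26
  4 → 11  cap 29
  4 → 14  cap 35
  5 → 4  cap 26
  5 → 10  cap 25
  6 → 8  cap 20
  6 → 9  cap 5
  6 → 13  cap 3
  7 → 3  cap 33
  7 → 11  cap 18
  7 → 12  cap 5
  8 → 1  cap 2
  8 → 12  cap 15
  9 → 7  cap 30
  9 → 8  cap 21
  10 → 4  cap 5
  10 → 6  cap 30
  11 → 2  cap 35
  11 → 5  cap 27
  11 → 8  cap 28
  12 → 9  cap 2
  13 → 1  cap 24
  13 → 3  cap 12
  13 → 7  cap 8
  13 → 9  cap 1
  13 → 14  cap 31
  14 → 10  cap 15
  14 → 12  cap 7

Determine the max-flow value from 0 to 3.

augment #1: 0→2→3 bottleneck 7, total now 7
augment #2: 0→7→3 bottleneck 18, total now 25
augment #3: 0→13→3 bottleneck 12, total now 37
augment #4: 0→13→7→3 bottleneck 7, total now 44
augment #5: 0→12→9→7→3 bottleneck 2, total now 46

Maximum flow value: 46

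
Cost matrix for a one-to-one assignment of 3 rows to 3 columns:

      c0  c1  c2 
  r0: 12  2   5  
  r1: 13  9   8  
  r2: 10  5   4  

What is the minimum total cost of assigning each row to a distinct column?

optimal assignment: row0→col1 (cost 2), row1→col0 (cost 13), row2→col2 (cost 4)
total = 2 + 13 + 4 = 19

Minimum assignment cost: 19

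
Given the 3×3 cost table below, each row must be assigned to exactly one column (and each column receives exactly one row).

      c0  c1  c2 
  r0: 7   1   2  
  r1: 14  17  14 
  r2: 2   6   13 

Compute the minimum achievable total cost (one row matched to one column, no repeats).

Minimum assignment cost: 17

optimal assignment: row0→col1 (cost 1), row1→col2 (cost 14), row2→col0 (cost 2)
total = 1 + 14 + 2 = 17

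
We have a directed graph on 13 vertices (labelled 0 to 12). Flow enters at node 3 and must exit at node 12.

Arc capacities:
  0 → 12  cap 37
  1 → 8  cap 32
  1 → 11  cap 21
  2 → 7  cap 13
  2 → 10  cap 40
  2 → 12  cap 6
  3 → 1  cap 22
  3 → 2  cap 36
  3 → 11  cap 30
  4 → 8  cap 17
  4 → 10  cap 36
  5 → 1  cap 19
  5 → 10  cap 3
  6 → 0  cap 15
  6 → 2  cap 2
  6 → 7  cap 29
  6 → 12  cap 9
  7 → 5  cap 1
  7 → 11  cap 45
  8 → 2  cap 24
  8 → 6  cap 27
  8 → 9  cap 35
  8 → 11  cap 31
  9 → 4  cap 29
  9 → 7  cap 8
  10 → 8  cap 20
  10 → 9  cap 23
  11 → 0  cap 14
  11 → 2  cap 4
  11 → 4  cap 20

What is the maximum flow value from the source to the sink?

augment #1: 3→2→12 bottleneck 6, total now 6
augment #2: 3→11→0→12 bottleneck 14, total now 20
augment #3: 3→1→8→6→12 bottleneck 9, total now 29
augment #4: 3→1→8→6→0→12 bottleneck 13, total now 42
augment #5: 3→2→10→8→6→0→12 bottleneck 2, total now 44

Maximum flow value: 44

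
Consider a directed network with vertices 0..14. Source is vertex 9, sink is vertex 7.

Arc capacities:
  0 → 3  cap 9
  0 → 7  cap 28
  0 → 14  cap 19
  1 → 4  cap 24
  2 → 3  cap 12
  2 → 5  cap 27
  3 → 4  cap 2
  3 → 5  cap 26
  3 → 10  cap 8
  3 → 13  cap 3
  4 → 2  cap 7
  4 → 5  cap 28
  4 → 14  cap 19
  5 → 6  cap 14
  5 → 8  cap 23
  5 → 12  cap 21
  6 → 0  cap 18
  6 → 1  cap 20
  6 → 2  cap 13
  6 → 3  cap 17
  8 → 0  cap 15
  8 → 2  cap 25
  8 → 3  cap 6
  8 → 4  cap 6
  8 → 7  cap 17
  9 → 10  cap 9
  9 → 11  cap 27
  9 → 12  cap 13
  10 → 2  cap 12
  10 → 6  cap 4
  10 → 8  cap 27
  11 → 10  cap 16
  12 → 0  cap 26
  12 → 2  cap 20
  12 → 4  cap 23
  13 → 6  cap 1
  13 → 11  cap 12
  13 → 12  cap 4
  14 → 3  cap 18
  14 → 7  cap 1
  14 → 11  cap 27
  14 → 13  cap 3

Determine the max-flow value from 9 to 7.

Maximum flow value: 38

augment #1: 9→10→8→7 bottleneck 9, total now 9
augment #2: 9→12→0→7 bottleneck 13, total now 22
augment #3: 9→11→10→8→7 bottleneck 8, total now 30
augment #4: 9→11→10→6→0→7 bottleneck 4, total now 34
augment #5: 9→11→10→8→0→7 bottleneck 4, total now 38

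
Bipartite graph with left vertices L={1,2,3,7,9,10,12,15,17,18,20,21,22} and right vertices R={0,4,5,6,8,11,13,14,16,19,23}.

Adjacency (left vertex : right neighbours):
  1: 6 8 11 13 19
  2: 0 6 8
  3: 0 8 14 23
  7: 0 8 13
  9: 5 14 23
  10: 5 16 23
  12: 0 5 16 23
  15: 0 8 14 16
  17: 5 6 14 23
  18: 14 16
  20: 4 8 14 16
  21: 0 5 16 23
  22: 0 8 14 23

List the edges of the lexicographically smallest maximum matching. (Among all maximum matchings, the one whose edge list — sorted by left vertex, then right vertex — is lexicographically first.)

|M| = 10 (so the lex-smallest maximum matching has 10 edges)
process left vertices in ascending order; for each, take the smallest-labelled available neighbour that still permits 10 edges overall, or leave it unmatched if none does
lex-smallest matching: {1-11, 2-0, 3-8, 7-13, 9-5, 10-16, 12-23, 15-14, 17-6, 20-4}

Lex-smallest maximum matching: {(1,11), (2,0), (3,8), (7,13), (9,5), (10,16), (12,23), (15,14), (17,6), (20,4)}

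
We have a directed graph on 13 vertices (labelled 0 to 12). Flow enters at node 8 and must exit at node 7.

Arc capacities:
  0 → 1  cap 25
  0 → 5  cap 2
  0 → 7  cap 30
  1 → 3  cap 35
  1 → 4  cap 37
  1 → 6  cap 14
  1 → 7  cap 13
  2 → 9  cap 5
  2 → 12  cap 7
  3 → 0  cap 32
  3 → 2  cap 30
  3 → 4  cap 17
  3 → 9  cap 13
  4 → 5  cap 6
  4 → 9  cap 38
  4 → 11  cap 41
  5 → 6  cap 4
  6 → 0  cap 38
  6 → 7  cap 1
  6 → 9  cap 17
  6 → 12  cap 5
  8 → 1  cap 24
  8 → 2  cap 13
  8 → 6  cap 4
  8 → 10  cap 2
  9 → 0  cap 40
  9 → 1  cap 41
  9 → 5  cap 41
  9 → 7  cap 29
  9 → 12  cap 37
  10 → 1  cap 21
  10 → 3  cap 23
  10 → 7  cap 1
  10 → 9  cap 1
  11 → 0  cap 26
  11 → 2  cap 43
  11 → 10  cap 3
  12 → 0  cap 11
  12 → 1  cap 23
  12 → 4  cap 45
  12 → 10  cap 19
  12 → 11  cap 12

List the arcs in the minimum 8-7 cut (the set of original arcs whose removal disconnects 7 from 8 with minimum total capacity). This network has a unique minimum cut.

augment #1: 8→1→7 push 13
augment #2: 8→6→7 push 1
augment #3: 8→10→7 push 1
augment #4: 8→2→9→7 push 5
augment #5: 8→6→0→7 push 3
augment #6: 8→10→9→7 push 1
augment #7: 8→1→3→0→7 push 11
augment #8: 8→2→12→0→7 push 7
max flow = 42; residual-reachable set from 8 gives S-side
cut edges (S→T): {(2,9), (2,12), (8,1), (8,6), (8,10)} total cap 42

Min-cut arcs: {(2,9), (2,12), (8,1), (8,6), (8,10)} (total capacity 42)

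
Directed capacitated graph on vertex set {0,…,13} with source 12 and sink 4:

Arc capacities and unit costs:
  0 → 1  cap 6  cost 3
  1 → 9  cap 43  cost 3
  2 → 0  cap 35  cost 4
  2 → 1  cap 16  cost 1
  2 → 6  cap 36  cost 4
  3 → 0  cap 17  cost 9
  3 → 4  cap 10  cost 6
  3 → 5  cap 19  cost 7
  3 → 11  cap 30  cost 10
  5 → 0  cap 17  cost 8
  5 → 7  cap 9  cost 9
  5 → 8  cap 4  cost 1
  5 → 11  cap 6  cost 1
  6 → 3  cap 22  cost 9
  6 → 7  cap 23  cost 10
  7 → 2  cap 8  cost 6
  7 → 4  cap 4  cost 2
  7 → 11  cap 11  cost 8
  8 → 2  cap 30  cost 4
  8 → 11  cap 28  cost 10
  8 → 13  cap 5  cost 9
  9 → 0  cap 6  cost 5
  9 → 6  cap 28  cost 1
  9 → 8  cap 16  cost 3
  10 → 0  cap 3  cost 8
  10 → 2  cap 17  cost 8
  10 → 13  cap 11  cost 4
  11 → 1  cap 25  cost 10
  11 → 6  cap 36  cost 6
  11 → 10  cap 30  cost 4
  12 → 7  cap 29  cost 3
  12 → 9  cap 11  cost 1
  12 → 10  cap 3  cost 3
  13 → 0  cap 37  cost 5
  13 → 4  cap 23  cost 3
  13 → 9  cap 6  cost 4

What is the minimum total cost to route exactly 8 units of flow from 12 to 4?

shortest-cost path #1: 12→7→4 push 4 @ unit cost 5 (adds 20)
shortest-cost path #2: 12→10→13→4 push 3 @ unit cost 10 (adds 30)
shortest-cost path #3: 12→9→8→13→4 push 1 @ unit cost 16 (adds 16)
total cost = 66

Minimum cost for 8 units: 66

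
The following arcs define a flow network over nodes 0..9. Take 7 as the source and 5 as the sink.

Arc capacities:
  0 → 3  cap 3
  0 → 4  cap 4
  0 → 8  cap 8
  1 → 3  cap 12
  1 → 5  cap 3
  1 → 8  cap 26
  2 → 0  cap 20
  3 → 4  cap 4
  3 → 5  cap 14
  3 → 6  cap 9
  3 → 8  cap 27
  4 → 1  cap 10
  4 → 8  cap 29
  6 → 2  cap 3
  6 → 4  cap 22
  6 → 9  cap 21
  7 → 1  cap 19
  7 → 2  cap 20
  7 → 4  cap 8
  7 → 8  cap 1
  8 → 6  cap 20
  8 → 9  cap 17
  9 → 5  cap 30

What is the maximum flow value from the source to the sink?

augment #1: 7→1→5 bottleneck 3, total now 3
augment #2: 7→1→3→5 bottleneck 12, total now 15
augment #3: 7→8→9→5 bottleneck 1, total now 16
augment #4: 7→1→8→9→5 bottleneck 4, total now 20
augment #5: 7→2→0→3→5 bottleneck 2, total now 22
augment #6: 7→4→8→9→5 bottleneck 8, total now 30
augment #7: 7→2→0→8→9→5 bottleneck 4, total now 34
augment #8: 7→2→0→3→6→9→5 bottleneck 1, total now 35
augment #9: 7→2→0→8→6→9→5 bottleneck 4, total now 39
augment #10: 7→2→0→4→8→6→9→5 bottleneck 4, total now 43

Maximum flow value: 43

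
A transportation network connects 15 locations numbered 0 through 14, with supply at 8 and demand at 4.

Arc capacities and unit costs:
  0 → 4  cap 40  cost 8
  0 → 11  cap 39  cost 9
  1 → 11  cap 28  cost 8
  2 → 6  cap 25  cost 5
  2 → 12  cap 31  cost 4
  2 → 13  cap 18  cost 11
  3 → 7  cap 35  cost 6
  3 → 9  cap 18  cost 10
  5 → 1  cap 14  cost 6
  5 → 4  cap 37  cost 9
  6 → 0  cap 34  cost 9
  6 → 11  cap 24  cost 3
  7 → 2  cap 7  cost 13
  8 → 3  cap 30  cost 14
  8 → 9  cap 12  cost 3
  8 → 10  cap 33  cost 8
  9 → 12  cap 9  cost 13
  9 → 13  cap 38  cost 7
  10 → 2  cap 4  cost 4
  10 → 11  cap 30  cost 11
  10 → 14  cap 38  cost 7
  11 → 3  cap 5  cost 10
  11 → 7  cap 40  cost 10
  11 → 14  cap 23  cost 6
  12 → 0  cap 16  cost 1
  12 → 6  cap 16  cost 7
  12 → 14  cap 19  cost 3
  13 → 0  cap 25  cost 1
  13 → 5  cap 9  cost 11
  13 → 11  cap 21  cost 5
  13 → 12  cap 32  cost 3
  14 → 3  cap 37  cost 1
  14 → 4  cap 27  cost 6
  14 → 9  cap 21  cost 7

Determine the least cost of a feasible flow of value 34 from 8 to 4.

Minimum cost for 34 units: 690

shortest-cost path #1: 8→9→13→0→4 push 12 @ unit cost 19 (adds 228)
shortest-cost path #2: 8→10→14→4 push 22 @ unit cost 21 (adds 462)
total cost = 690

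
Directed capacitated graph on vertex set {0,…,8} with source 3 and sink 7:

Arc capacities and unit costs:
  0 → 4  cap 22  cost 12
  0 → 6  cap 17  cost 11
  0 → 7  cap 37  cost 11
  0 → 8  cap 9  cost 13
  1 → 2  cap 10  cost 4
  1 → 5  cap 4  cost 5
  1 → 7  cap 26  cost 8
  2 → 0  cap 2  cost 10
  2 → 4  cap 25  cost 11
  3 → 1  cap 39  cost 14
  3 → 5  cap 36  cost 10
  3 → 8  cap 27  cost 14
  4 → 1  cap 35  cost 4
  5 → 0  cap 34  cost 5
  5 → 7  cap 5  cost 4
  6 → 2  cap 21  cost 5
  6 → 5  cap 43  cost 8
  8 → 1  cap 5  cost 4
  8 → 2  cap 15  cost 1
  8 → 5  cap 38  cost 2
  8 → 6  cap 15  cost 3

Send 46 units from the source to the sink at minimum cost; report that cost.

shortest-cost path #1: 3→5→7 push 5 @ unit cost 14 (adds 70)
shortest-cost path #2: 3→1→7 push 26 @ unit cost 22 (adds 572)
shortest-cost path #3: 3→5→0→7 push 15 @ unit cost 26 (adds 390)
total cost = 1032

Minimum cost for 46 units: 1032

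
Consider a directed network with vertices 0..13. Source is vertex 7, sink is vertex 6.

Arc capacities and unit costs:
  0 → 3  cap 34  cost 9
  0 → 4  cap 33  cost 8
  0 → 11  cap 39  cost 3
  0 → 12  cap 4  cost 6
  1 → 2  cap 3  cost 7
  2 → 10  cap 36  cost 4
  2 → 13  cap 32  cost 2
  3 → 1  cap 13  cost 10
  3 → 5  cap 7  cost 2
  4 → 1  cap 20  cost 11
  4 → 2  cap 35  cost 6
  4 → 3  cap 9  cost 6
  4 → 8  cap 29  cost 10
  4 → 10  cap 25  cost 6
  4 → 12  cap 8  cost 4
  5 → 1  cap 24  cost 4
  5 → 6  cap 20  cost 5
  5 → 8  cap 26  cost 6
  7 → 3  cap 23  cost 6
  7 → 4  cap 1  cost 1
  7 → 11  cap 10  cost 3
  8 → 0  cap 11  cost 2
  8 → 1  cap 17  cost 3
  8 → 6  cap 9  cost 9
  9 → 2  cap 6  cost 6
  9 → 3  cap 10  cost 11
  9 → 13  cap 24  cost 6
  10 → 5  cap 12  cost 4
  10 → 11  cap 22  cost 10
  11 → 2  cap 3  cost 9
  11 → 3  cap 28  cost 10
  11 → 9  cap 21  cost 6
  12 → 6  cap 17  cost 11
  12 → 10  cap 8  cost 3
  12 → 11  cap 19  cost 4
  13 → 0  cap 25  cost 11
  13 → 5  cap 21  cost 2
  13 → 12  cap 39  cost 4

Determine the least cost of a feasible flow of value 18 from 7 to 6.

shortest-cost path #1: 7→3→5→6 push 7 @ unit cost 13 (adds 91)
shortest-cost path #2: 7→4→12→6 push 1 @ unit cost 16 (adds 16)
shortest-cost path #3: 7→11→2→13→5→6 push 3 @ unit cost 21 (adds 63)
shortest-cost path #4: 7→11→9→13→5→6 push 7 @ unit cost 22 (adds 154)
total cost = 324

Minimum cost for 18 units: 324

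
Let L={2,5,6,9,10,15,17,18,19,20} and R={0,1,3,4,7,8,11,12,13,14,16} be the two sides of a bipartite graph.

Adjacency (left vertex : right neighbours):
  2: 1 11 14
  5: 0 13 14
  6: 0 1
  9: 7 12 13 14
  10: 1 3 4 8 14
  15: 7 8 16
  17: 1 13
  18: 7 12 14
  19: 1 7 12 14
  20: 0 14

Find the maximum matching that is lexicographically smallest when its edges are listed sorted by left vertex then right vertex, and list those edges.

|M| = 9 (so the lex-smallest maximum matching has 9 edges)
process left vertices in ascending order; for each, take the smallest-labelled available neighbour that still permits 9 edges overall, or leave it unmatched if none does
lex-smallest matching: {2-11, 5-0, 6-1, 9-7, 10-3, 15-8, 17-13, 18-12, 19-14}

Lex-smallest maximum matching: {(2,11), (5,0), (6,1), (9,7), (10,3), (15,8), (17,13), (18,12), (19,14)}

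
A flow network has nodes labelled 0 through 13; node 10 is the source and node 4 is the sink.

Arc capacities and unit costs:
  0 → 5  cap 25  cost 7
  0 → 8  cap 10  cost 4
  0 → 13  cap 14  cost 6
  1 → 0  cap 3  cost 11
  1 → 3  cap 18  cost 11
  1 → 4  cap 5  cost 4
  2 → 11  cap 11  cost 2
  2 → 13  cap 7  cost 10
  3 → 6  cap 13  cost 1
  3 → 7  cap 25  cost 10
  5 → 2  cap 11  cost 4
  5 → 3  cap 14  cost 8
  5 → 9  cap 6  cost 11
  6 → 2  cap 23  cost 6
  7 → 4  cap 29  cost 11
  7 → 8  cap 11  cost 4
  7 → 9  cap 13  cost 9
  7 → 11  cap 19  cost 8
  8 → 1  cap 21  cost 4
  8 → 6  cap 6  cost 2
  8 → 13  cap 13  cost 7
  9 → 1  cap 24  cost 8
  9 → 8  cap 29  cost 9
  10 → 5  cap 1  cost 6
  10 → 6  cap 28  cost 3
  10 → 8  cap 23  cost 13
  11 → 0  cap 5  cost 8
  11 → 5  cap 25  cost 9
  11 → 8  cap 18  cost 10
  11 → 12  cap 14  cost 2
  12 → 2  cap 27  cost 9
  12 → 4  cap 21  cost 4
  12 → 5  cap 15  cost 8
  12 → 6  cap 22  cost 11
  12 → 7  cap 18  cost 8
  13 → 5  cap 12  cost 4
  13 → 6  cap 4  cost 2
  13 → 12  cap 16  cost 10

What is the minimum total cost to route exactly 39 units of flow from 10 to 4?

Minimum cost for 39 units: 1248

shortest-cost path #1: 10→6→2→11→12→4 push 11 @ unit cost 17 (adds 187)
shortest-cost path #2: 10→8→1→4 push 5 @ unit cost 21 (adds 105)
shortest-cost path #3: 10→6→2→13→12→4 push 7 @ unit cost 33 (adds 231)
shortest-cost path #4: 10→8→13→12→4 push 3 @ unit cost 34 (adds 102)
shortest-cost path #5: 10→5→3→7→4 push 1 @ unit cost 35 (adds 35)
shortest-cost path #6: 10→8→1→3→7→4 push 12 @ unit cost 49 (adds 588)
total cost = 1248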